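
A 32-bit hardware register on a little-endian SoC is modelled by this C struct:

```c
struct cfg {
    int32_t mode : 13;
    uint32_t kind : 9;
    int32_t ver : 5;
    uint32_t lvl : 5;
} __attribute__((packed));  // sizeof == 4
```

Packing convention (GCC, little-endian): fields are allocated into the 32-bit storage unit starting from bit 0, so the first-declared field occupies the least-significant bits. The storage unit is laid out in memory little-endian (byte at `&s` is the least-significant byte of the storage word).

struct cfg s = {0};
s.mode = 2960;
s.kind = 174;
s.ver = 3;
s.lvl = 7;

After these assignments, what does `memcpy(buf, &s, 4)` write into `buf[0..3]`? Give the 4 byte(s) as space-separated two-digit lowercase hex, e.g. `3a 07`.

mode:13 = 2960 → 0xb90 << 0 → word 0x00000b90
kind:9 = 174 → 0xae << 13 → word 0x0015cb90
ver:5 = 3 → 0x3 << 22 → word 0x00d5cb90
lvl:5 = 7 → 0x7 << 27 → word 0x38d5cb90
word = 0x38d5cb90 → little-endian bytes:
  [0]=0x90  [1]=0xcb  [2]=0xd5  [3]=0x38

90 cb d5 38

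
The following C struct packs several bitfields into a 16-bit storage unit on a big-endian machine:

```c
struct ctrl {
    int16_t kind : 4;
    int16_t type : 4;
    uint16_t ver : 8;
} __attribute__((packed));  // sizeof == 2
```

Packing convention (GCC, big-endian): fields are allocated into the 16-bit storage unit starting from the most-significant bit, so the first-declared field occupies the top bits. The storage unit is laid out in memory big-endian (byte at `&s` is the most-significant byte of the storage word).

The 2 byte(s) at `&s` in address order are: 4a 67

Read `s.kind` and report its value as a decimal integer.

[0]=0x4a [1]=0x67 (big-endian) → word 0x4a67
kind [12+:4] = (word>>12) & 0xf = 4  ←
type [8+:4] = (word>>8) & 0xf = 10
ver [0+:8] = (word>>0) & 0xff = 103
kind signed 4b, MSB=0: value = 4

4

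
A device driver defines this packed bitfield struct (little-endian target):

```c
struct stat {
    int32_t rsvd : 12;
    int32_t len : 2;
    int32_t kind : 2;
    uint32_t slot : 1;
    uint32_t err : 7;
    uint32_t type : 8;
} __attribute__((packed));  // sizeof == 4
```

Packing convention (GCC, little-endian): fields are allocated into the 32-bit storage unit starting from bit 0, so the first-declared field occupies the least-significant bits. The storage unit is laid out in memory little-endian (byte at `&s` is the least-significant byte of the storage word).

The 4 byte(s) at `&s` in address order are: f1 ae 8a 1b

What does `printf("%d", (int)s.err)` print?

[0]=0xf1 [1]=0xae [2]=0x8a [3]=0x1b (little-endian) → word 0x1b8aaef1
rsvd [0+:12] = (word>>0) & 0xfff = 3825
len [12+:2] = (word>>12) & 0x3 = 2
kind [14+:2] = (word>>14) & 0x3 = 2
slot [16+:1] = (word>>16) & 0x1 = 0
err [17+:7] = (word>>17) & 0x7f = 69  ←
type [24+:8] = (word>>24) & 0xff = 27

69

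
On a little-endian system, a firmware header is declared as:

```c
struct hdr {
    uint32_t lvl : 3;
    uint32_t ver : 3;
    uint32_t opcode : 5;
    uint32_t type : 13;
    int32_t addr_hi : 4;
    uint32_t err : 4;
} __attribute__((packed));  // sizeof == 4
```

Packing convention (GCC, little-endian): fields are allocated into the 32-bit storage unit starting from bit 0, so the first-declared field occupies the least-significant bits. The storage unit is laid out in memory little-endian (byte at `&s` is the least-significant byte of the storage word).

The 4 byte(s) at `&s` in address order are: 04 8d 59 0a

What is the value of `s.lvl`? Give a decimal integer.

[0]=0x04 [1]=0x8d [2]=0x59 [3]=0x0a (little-endian) → word 0x0a598d04
lvl [0+:3] = (word>>0) & 0x7 = 4  ←
ver [3+:3] = (word>>3) & 0x7 = 0
opcode [6+:5] = (word>>6) & 0x1f = 20
type [11+:13] = (word>>11) & 0x1fff = 2865
addr_hi [24+:4] = (word>>24) & 0xf = 10
err [28+:4] = (word>>28) & 0xf = 0

4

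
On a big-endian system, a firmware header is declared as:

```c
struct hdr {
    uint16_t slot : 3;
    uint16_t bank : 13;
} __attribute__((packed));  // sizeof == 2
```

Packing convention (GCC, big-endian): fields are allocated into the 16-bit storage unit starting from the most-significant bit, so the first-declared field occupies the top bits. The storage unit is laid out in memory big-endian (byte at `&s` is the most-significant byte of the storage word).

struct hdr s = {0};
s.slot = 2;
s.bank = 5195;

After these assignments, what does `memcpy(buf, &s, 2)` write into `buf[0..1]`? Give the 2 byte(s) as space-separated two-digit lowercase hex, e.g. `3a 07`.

54 4b

slot (3b) val=2 bits=0x2 at bit 13: 0x4000
bank (13b) val=5195 bits=0x144b at bit 0: 0x544b
word = 0x544b → big-endian bytes:
  [0]=0x54  [1]=0x4b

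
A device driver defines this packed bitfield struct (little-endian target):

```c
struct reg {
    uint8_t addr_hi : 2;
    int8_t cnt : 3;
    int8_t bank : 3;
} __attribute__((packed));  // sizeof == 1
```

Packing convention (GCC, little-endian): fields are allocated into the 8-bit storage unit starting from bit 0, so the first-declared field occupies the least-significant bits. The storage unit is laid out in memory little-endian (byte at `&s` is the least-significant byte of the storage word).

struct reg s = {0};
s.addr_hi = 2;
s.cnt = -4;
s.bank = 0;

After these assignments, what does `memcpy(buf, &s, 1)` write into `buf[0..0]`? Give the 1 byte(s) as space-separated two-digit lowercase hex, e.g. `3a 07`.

addr_hi (2b) val=2 bits=0x2 at bit 0: 0x02
cnt (3b) val=-4 bits=0x4 at bit 2: 0x12
bank (3b) val=0 bits=0x0 at bit 5: 0x12
word = 0x12 → little-endian bytes:
  [0]=0x12

12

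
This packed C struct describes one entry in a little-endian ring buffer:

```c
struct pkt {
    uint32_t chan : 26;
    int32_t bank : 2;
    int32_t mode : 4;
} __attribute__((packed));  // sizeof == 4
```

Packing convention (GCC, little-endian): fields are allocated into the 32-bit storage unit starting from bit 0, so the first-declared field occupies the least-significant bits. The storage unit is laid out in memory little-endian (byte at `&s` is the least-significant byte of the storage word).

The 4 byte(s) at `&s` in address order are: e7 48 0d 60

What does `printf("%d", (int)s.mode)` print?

[0]=0xe7 [1]=0x48 [2]=0x0d [3]=0x60 (little-endian) → word 0x600d48e7
chan:26 @ bit 0 → (0x600d48e7>>0)&0x3ffffff = 0xd48e7
bank:2 @ bit 26 → (0x600d48e7>>26)&0x3 = 0x0
mode:4 @ bit 28 → (0x600d48e7>>28)&0xf = 0x6  ←
mode signed 4b, MSB=0: value = 6

6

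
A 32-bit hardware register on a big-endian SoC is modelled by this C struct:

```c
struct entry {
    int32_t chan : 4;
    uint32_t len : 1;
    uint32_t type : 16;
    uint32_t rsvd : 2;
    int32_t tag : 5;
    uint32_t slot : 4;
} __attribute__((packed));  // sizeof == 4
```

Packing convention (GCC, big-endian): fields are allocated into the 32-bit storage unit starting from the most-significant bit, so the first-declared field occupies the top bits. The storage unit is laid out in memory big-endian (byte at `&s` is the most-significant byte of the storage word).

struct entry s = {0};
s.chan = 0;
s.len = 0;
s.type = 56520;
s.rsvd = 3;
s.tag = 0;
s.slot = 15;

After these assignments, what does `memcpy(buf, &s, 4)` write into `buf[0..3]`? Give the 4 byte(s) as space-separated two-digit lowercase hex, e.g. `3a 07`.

chan:4 = 0 → 0x0 << 28 → word 0x00000000
len:1 = 0 → 0x0 << 27 → word 0x00000000
type:16 = 56520 → 0xdcc8 << 11 → word 0x06e64000
rsvd:2 = 3 → 0x3 << 9 → word 0x06e64600
tag:5 = 0 → 0x0 << 4 → word 0x06e64600
slot:4 = 15 → 0xf << 0 → word 0x06e6460f
word = 0x06e6460f → big-endian bytes:
  [0]=0x06  [1]=0xe6  [2]=0x46  [3]=0x0f

06 e6 46 0f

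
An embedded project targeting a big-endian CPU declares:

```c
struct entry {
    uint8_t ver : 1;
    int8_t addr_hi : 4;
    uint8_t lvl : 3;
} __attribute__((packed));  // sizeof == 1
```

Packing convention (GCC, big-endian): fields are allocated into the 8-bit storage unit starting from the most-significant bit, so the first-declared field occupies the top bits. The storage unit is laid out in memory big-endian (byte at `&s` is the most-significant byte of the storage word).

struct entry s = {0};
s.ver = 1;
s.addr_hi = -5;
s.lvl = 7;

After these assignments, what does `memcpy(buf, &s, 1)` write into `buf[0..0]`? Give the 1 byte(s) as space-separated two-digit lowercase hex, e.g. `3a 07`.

df

ver:1 = 1 → 0x1 << 7 → word 0x80
addr_hi:4 = -5 → 0xb << 3 → word 0xd8
lvl:3 = 7 → 0x7 << 0 → word 0xdf
word = 0xdf → big-endian bytes:
  [0]=0xdf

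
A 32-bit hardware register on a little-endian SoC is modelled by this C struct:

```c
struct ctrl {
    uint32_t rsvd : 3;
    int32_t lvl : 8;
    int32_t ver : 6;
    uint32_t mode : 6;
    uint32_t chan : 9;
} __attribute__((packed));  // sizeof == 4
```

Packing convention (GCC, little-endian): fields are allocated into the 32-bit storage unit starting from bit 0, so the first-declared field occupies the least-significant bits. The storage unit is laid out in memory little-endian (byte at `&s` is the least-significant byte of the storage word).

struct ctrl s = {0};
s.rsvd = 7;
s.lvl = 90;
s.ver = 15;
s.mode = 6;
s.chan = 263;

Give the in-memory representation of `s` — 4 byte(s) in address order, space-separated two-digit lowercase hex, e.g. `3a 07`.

[0+:3] rsvd=7 & 0x7 = 0x7; word=0x00000007
[3+:8] lvl=90 & 0xff = 0x5a; word=0x000002d7
[11+:6] ver=15 & 0x3f = 0xf; word=0x00007ad7
[17+:6] mode=6 & 0x3f = 0x6; word=0x000c7ad7
[23+:9] chan=263 & 0x1ff = 0x107; word=0x838c7ad7
word = 0x838c7ad7 → little-endian bytes:
  [0]=0xd7  [1]=0x7a  [2]=0x8c  [3]=0x83

d7 7a 8c 83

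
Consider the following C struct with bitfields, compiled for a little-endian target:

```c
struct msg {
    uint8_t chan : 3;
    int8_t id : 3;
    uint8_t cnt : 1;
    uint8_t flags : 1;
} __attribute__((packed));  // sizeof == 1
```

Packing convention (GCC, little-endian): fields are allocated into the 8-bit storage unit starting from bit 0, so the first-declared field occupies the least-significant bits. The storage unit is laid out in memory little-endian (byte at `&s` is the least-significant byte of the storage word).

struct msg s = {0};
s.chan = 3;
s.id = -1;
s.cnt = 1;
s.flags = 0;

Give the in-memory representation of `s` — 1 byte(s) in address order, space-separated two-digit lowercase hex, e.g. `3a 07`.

[0+:3] chan=3 & 0x7 = 0x3; word=0x03
[3+:3] id=-1 & 0x7 = 0x7; word=0x3b
[6+:1] cnt=1 & 0x1 = 0x1; word=0x7b
[7+:1] flags=0 & 0x1 = 0x0; word=0x7b
word = 0x7b → little-endian bytes:
  [0]=0x7b

7b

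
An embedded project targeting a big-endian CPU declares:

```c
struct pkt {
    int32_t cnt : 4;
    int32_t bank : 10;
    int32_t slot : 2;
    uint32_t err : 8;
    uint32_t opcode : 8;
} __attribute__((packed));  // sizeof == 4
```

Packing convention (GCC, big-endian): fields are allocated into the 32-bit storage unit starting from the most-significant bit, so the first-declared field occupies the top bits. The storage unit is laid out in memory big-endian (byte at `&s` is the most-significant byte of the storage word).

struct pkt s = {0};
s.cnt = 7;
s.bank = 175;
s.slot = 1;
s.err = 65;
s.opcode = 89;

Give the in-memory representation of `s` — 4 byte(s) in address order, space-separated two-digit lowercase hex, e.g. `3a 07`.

72 bd 41 59

[28+:4] cnt=7 & 0xf = 0x7; word=0x70000000
[18+:10] bank=175 & 0x3ff = 0xaf; word=0x72bc0000
[16+:2] slot=1 & 0x3 = 0x1; word=0x72bd0000
[8+:8] err=65 & 0xff = 0x41; word=0x72bd4100
[0+:8] opcode=89 & 0xff = 0x59; word=0x72bd4159
word = 0x72bd4159 → big-endian bytes:
  [0]=0x72  [1]=0xbd  [2]=0x41  [3]=0x59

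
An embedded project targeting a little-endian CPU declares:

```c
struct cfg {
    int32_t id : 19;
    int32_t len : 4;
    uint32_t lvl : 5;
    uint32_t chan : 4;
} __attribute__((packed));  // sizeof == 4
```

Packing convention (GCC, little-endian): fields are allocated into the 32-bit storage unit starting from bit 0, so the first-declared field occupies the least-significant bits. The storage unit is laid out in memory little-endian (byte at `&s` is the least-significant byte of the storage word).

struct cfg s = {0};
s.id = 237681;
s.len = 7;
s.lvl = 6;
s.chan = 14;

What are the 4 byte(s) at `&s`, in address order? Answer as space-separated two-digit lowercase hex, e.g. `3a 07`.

71 a0 3b e3

id:19 = 237681 → 0x3a071 << 0 → word 0x0003a071
len:4 = 7 → 0x7 << 19 → word 0x003ba071
lvl:5 = 6 → 0x6 << 23 → word 0x033ba071
chan:4 = 14 → 0xe << 28 → word 0xe33ba071
word = 0xe33ba071 → little-endian bytes:
  [0]=0x71  [1]=0xa0  [2]=0x3b  [3]=0xe3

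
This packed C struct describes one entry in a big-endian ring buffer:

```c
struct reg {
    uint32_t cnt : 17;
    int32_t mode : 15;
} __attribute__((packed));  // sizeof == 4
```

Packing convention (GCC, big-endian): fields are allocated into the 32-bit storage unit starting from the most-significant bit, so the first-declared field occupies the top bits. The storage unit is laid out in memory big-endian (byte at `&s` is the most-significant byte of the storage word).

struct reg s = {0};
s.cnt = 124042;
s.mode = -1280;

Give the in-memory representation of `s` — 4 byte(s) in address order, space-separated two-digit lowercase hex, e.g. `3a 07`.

f2 45 7b 00

cnt (17b) val=124042 bits=0x1e48a at bit 15: 0xf2450000
mode (15b) val=-1280 bits=0x7b00 at bit 0: 0xf2457b00
word = 0xf2457b00 → big-endian bytes:
  [0]=0xf2  [1]=0x45  [2]=0x7b  [3]=0x00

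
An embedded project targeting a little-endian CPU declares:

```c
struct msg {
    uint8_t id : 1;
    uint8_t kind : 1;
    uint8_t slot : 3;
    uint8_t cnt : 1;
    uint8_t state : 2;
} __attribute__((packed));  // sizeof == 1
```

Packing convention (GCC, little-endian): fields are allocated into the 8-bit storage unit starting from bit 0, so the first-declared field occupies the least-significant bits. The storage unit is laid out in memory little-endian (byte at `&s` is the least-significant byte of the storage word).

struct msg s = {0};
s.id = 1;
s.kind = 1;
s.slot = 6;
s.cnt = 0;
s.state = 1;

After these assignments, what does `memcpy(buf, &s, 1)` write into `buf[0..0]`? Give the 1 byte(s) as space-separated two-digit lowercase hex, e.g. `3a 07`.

5b

id (1b) val=1 bits=0x1 at bit 0: 0x01
kind (1b) val=1 bits=0x1 at bit 1: 0x03
slot (3b) val=6 bits=0x6 at bit 2: 0x1b
cnt (1b) val=0 bits=0x0 at bit 5: 0x1b
state (2b) val=1 bits=0x1 at bit 6: 0x5b
word = 0x5b → little-endian bytes:
  [0]=0x5b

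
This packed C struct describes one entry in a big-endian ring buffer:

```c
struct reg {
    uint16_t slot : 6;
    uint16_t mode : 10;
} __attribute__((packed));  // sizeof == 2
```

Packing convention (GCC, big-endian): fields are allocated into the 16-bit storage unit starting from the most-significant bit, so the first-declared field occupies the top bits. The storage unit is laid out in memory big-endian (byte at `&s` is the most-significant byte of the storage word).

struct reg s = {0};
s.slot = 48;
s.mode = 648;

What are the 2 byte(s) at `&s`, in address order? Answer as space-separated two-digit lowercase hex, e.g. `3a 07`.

c2 88

slot:6 = 48 → 0x30 << 10 → word 0xc000
mode:10 = 648 → 0x288 << 0 → word 0xc288
word = 0xc288 → big-endian bytes:
  [0]=0xc2  [1]=0x88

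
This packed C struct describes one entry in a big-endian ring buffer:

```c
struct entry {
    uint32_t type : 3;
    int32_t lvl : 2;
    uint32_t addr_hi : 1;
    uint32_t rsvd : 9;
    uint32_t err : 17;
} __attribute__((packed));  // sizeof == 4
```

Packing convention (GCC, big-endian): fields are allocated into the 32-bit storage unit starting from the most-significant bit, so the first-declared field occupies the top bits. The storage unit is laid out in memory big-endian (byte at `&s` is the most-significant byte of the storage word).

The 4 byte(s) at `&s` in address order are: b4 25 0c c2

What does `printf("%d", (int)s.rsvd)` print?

[0]=0xb4 [1]=0x25 [2]=0x0c [3]=0xc2 (big-endian) → word 0xb4250cc2
type:3 @ bit 29 → (0xb4250cc2>>29)&0x7 = 0x5
lvl:2 @ bit 27 → (0xb4250cc2>>27)&0x3 = 0x2
addr_hi:1 @ bit 26 → (0xb4250cc2>>26)&0x1 = 0x1
rsvd:9 @ bit 17 → (0xb4250cc2>>17)&0x1ff = 0x12  ←
err:17 @ bit 0 → (0xb4250cc2>>0)&0x1ffff = 0x10cc2

18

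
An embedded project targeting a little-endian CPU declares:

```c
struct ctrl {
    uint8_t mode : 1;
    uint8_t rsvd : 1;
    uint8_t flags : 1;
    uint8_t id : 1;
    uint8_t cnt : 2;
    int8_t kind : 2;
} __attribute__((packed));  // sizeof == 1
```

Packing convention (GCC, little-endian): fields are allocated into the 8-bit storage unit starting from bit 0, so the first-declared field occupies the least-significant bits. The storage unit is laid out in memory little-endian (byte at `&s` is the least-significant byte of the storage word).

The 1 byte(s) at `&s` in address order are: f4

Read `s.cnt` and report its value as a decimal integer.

3

[0]=0xf4 (little-endian) → word 0xf4
mode:1 @ bit 0 → (0xf4>>0)&0x1 = 0x0
rsvd:1 @ bit 1 → (0xf4>>1)&0x1 = 0x0
flags:1 @ bit 2 → (0xf4>>2)&0x1 = 0x1
id:1 @ bit 3 → (0xf4>>3)&0x1 = 0x0
cnt:2 @ bit 4 → (0xf4>>4)&0x3 = 0x3  ←
kind:2 @ bit 6 → (0xf4>>6)&0x3 = 0x3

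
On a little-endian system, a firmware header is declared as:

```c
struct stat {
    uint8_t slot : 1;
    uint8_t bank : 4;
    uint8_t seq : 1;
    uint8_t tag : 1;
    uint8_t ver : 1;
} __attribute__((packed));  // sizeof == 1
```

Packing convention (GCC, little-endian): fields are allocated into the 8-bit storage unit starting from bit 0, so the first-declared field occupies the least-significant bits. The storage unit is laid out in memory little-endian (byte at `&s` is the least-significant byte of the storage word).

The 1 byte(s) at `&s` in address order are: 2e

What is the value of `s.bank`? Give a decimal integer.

7

[0]=0x2e (little-endian) → word 0x2e
slot:1 @ bit 0 → (0x2e>>0)&0x1 = 0x0
bank:4 @ bit 1 → (0x2e>>1)&0xf = 0x7  ←
seq:1 @ bit 5 → (0x2e>>5)&0x1 = 0x1
tag:1 @ bit 6 → (0x2e>>6)&0x1 = 0x0
ver:1 @ bit 7 → (0x2e>>7)&0x1 = 0x0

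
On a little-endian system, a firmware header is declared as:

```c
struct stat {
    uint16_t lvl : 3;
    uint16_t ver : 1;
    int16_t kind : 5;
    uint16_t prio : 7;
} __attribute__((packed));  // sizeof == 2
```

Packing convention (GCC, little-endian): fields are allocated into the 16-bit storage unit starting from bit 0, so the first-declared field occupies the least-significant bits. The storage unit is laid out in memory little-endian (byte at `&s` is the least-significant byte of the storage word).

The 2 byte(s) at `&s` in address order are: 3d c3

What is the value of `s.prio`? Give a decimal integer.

97

[0]=0x3d [1]=0xc3 (little-endian) → word 0xc33d
lvl:3 @ bit 0 → (0xc33d>>0)&0x7 = 0x5
ver:1 @ bit 3 → (0xc33d>>3)&0x1 = 0x1
kind:5 @ bit 4 → (0xc33d>>4)&0x1f = 0x13
prio:7 @ bit 9 → (0xc33d>>9)&0x7f = 0x61  ←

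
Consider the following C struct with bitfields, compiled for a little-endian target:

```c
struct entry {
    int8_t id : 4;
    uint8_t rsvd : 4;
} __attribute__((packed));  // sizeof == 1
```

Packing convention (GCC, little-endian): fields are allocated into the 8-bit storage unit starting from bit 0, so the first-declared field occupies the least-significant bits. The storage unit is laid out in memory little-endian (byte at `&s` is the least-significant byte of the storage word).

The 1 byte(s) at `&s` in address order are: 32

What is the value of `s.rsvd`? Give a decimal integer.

[0]=0x32 (little-endian) → word 0x32
id:4 @ bit 0 → (0x32>>0)&0xf = 0x2
rsvd:4 @ bit 4 → (0x32>>4)&0xf = 0x3  ←

3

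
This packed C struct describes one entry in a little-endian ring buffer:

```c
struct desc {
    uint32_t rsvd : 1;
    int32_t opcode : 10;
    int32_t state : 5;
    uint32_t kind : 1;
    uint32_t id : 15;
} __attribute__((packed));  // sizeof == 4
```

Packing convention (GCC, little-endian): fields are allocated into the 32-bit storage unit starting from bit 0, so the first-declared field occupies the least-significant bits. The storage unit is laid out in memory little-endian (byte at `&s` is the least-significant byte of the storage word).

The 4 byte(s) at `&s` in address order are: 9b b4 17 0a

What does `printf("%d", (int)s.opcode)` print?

-435

[0]=0x9b [1]=0xb4 [2]=0x17 [3]=0x0a (little-endian) → word 0x0a17b49b
rsvd [0+:1] = (word>>0) & 0x1 = 1
opcode [1+:10] = (word>>1) & 0x3ff = 589  ←
state [11+:5] = (word>>11) & 0x1f = 22
kind [16+:1] = (word>>16) & 0x1 = 1
id [17+:15] = (word>>17) & 0x7fff = 1291
opcode signed 10b, MSB=1: 589 - 1024 = -435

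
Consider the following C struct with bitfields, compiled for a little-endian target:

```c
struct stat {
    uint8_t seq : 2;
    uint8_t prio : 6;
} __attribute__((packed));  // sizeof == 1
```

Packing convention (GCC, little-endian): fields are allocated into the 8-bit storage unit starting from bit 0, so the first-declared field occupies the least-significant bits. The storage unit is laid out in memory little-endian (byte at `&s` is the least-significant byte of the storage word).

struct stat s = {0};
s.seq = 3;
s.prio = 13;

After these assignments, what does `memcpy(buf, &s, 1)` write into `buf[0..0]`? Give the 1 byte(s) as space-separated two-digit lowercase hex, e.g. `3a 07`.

37

[0+:2] seq=3 & 0x3 = 0x3; word=0x03
[2+:6] prio=13 & 0x3f = 0xd; word=0x37
word = 0x37 → little-endian bytes:
  [0]=0x37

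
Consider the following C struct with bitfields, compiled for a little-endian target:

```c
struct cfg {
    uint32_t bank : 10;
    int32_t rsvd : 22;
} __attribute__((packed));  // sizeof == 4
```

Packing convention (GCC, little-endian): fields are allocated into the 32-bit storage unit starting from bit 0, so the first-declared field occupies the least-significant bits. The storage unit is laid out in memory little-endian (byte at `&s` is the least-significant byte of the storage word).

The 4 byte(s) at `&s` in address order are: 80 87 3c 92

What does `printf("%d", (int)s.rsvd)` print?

[0]=0x80 [1]=0x87 [2]=0x3c [3]=0x92 (little-endian) → word 0x923c8780
bank:10 @ bit 0 → (0x923c8780>>0)&0x3ff = 0x380
rsvd:22 @ bit 10 → (0x923c8780>>10)&0x3fffff = 0x248f21  ←
rsvd signed 22b, MSB=1: 2395937 - 4194304 = -1798367

-1798367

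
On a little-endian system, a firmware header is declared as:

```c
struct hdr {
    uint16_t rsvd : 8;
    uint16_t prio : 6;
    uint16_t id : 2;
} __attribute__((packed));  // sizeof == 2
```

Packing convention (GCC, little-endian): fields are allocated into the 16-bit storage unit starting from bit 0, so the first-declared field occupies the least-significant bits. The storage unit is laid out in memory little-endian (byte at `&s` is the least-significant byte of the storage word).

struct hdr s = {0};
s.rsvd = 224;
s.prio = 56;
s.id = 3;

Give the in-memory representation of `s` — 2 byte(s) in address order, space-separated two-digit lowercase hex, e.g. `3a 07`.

rsvd (8b) val=224 bits=0xe0 at bit 0: 0x00e0
prio (6b) val=56 bits=0x38 at bit 8: 0x38e0
id (2b) val=3 bits=0x3 at bit 14: 0xf8e0
word = 0xf8e0 → little-endian bytes:
  [0]=0xe0  [1]=0xf8

e0 f8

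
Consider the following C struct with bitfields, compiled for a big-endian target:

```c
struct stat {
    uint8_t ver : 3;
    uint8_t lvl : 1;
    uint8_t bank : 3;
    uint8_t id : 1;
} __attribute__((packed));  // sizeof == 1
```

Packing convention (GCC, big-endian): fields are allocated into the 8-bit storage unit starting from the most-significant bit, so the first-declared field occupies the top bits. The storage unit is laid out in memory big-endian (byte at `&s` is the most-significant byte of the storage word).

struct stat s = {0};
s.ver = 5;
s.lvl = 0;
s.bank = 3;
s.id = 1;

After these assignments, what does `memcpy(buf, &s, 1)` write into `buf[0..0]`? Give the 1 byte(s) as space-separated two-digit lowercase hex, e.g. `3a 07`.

a7

[5+:3] ver=5 & 0x7 = 0x5; word=0xa0
[4+:1] lvl=0 & 0x1 = 0x0; word=0xa0
[1+:3] bank=3 & 0x7 = 0x3; word=0xa6
[0+:1] id=1 & 0x1 = 0x1; word=0xa7
word = 0xa7 → big-endian bytes:
  [0]=0xa7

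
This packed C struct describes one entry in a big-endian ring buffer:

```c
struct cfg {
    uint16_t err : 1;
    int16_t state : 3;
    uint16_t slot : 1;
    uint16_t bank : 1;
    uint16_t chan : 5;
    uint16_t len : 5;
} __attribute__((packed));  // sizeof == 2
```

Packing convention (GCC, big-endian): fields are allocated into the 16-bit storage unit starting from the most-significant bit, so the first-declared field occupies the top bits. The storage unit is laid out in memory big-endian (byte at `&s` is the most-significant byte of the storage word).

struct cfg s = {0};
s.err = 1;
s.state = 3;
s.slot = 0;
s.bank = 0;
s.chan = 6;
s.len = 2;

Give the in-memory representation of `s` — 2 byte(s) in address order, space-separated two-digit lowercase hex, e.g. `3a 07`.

err:1 = 1 → 0x1 << 15 → word 0x8000
state:3 = 3 → 0x3 << 12 → word 0xb000
slot:1 = 0 → 0x0 << 11 → word 0xb000
bank:1 = 0 → 0x0 << 10 → word 0xb000
chan:5 = 6 → 0x6 << 5 → word 0xb0c0
len:5 = 2 → 0x2 << 0 → word 0xb0c2
word = 0xb0c2 → big-endian bytes:
  [0]=0xb0  [1]=0xc2

b0 c2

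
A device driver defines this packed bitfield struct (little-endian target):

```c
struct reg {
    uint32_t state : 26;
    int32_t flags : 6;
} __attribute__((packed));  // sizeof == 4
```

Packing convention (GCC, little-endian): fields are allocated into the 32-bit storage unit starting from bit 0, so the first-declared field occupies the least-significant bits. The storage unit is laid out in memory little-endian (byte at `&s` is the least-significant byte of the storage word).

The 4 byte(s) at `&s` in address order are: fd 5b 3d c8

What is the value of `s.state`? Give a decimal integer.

4021245

[0]=0xfd [1]=0x5b [2]=0x3d [3]=0xc8 (little-endian) → word 0xc83d5bfd
state:26 @ bit 0 → (0xc83d5bfd>>0)&0x3ffffff = 0x3d5bfd  ←
flags:6 @ bit 26 → (0xc83d5bfd>>26)&0x3f = 0x32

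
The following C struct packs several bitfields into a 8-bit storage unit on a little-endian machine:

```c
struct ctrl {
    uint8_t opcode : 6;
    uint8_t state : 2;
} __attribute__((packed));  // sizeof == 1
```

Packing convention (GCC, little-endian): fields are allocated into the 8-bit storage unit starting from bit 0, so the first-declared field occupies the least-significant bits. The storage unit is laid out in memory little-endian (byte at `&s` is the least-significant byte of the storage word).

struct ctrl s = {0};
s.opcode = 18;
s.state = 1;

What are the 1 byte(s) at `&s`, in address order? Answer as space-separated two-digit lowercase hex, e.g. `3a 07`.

52

opcode (6b) val=18 bits=0x12 at bit 0: 0x12
state (2b) val=1 bits=0x1 at bit 6: 0x52
word = 0x52 → little-endian bytes:
  [0]=0x52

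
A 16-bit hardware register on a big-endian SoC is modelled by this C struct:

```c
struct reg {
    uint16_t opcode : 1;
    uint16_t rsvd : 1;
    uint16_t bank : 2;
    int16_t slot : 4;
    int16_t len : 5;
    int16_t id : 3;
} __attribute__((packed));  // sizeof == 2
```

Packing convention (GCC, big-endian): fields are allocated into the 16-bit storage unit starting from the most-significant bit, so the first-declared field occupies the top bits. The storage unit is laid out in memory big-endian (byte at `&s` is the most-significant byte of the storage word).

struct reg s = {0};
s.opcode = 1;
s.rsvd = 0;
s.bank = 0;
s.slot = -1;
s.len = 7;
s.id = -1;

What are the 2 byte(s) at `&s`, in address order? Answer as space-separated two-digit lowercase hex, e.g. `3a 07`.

opcode:1 = 1 → 0x1 << 15 → word 0x8000
rsvd:1 = 0 → 0x0 << 14 → word 0x8000
bank:2 = 0 → 0x0 << 12 → word 0x8000
slot:4 = -1 → 0xf << 8 → word 0x8f00
len:5 = 7 → 0x7 << 3 → word 0x8f38
id:3 = -1 → 0x7 << 0 → word 0x8f3f
word = 0x8f3f → big-endian bytes:
  [0]=0x8f  [1]=0x3f

8f 3f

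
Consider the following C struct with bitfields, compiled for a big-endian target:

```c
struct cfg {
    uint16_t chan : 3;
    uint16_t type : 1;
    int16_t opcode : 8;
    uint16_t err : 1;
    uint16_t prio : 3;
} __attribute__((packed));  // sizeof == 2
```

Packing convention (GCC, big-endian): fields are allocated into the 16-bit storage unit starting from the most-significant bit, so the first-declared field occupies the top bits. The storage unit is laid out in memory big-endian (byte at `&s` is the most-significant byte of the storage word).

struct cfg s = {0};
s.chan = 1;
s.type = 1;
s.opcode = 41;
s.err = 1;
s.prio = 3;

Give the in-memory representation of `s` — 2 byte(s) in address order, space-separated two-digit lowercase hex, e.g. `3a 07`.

chan (3b) val=1 bits=0x1 at bit 13: 0x2000
type (1b) val=1 bits=0x1 at bit 12: 0x3000
opcode (8b) val=41 bits=0x29 at bit 4: 0x3290
err (1b) val=1 bits=0x1 at bit 3: 0x3298
prio (3b) val=3 bits=0x3 at bit 0: 0x329b
word = 0x329b → big-endian bytes:
  [0]=0x32  [1]=0x9b

32 9b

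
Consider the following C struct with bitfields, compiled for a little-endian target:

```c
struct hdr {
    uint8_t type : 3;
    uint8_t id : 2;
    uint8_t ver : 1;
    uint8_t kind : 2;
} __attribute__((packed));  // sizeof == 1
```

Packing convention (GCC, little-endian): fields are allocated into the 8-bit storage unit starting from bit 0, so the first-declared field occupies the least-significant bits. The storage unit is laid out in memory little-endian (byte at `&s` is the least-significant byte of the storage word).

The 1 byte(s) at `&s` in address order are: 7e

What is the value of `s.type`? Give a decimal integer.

[0]=0x7e (little-endian) → word 0x7e
type [0+:3] = (word>>0) & 0x7 = 6  ←
id [3+:2] = (word>>3) & 0x3 = 3
ver [5+:1] = (word>>5) & 0x1 = 1
kind [6+:2] = (word>>6) & 0x3 = 1

6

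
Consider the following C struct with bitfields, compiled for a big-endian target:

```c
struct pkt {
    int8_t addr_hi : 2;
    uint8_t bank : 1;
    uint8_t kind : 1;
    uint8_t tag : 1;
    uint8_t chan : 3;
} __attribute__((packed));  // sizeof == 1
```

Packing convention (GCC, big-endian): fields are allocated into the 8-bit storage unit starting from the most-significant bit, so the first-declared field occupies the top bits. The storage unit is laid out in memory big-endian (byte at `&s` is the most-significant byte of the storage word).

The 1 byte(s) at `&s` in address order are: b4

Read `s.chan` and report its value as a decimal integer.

4

[0]=0xb4 (big-endian) → word 0xb4
addr_hi [6+:2] = (word>>6) & 0x3 = 2
bank [5+:1] = (word>>5) & 0x1 = 1
kind [4+:1] = (word>>4) & 0x1 = 1
tag [3+:1] = (word>>3) & 0x1 = 0
chan [0+:3] = (word>>0) & 0x7 = 4  ←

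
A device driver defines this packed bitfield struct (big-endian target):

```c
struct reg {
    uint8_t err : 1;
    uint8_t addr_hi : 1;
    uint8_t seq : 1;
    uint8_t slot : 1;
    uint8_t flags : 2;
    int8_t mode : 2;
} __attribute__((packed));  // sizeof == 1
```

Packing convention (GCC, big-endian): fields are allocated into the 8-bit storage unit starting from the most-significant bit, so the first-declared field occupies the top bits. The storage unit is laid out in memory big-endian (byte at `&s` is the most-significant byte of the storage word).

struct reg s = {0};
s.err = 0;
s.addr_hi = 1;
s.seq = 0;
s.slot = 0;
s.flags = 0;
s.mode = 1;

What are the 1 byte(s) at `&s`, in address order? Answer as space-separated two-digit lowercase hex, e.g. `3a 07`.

err:1 = 0 → 0x0 << 7 → word 0x00
addr_hi:1 = 1 → 0x1 << 6 → word 0x40
seq:1 = 0 → 0x0 << 5 → word 0x40
slot:1 = 0 → 0x0 << 4 → word 0x40
flags:2 = 0 → 0x0 << 2 → word 0x40
mode:2 = 1 → 0x1 << 0 → word 0x41
word = 0x41 → big-endian bytes:
  [0]=0x41

41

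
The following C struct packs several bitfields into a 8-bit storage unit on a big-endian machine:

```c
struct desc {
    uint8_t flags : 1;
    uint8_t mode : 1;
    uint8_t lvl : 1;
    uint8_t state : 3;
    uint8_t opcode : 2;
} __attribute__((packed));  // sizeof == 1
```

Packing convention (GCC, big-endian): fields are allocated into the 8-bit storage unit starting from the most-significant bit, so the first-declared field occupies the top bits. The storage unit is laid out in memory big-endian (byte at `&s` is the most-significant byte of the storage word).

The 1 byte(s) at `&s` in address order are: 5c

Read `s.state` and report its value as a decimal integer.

[0]=0x5c (big-endian) → word 0x5c
flags [7+:1] = (word>>7) & 0x1 = 0
mode [6+:1] = (word>>6) & 0x1 = 1
lvl [5+:1] = (word>>5) & 0x1 = 0
state [2+:3] = (word>>2) & 0x7 = 7  ←
opcode [0+:2] = (word>>0) & 0x3 = 0

7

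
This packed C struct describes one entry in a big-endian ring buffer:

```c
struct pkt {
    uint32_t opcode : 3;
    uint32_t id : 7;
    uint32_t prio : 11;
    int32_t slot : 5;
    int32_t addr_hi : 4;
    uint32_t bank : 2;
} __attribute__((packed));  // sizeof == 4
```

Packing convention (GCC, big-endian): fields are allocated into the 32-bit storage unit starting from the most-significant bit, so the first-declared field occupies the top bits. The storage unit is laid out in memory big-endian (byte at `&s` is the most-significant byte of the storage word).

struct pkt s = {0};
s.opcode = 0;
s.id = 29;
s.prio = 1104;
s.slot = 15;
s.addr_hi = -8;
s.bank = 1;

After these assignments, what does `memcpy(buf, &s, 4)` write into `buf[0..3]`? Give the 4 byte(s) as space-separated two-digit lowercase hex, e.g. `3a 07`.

opcode:3 = 0 → 0x0 << 29 → word 0x00000000
id:7 = 29 → 0x1d << 22 → word 0x07400000
prio:11 = 1104 → 0x450 << 11 → word 0x07628000
slot:5 = 15 → 0xf << 6 → word 0x076283c0
addr_hi:4 = -8 → 0x8 << 2 → word 0x076283e0
bank:2 = 1 → 0x1 << 0 → word 0x076283e1
word = 0x076283e1 → big-endian bytes:
  [0]=0x07  [1]=0x62  [2]=0x83  [3]=0xe1

07 62 83 e1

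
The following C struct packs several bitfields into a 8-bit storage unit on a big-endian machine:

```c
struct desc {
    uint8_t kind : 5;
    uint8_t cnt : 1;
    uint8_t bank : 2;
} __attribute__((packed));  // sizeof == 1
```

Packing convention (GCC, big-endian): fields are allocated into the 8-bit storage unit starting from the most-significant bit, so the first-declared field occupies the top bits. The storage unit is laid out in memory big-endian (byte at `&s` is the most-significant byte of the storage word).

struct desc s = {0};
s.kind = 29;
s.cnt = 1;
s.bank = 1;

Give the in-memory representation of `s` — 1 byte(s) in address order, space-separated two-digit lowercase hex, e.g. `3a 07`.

ed

kind:5 = 29 → 0x1d << 3 → word 0xe8
cnt:1 = 1 → 0x1 << 2 → word 0xec
bank:2 = 1 → 0x1 << 0 → word 0xed
word = 0xed → big-endian bytes:
  [0]=0xed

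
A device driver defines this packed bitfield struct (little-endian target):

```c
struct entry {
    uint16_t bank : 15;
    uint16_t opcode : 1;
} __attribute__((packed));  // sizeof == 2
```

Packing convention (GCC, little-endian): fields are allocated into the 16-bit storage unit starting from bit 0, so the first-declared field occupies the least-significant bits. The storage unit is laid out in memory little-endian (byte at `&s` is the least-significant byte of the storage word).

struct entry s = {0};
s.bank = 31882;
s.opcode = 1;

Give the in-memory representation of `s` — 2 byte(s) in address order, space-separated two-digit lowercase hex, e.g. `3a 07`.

8a fc

[0+:15] bank=31882 & 0x7fff = 0x7c8a; word=0x7c8a
[15+:1] opcode=1 & 0x1 = 0x1; word=0xfc8a
word = 0xfc8a → little-endian bytes:
  [0]=0x8a  [1]=0xfc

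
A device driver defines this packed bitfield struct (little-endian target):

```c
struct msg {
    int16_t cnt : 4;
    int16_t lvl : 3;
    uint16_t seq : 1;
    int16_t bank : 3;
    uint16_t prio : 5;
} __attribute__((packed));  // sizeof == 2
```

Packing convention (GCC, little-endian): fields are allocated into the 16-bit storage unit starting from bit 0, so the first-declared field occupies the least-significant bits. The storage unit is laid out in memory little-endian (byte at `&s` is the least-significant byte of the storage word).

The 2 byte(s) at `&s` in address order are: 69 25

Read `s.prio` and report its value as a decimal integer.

[0]=0x69 [1]=0x25 (little-endian) → word 0x2569
cnt [0+:4] = (word>>0) & 0xf = 9
lvl [4+:3] = (word>>4) & 0x7 = 6
seq [7+:1] = (word>>7) & 0x1 = 0
bank [8+:3] = (word>>8) & 0x7 = 5
prio [11+:5] = (word>>11) & 0x1f = 4  ←

4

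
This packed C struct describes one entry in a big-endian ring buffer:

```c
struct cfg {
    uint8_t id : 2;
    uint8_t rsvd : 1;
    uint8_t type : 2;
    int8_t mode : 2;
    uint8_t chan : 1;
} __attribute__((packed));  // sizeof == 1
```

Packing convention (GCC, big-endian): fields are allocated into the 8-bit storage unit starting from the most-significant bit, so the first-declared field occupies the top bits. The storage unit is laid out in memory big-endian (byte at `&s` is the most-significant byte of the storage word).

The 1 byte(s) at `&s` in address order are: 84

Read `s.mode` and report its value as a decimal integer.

-2

[0]=0x84 (big-endian) → word 0x84
id:2 @ bit 6 → (0x84>>6)&0x3 = 0x2
rsvd:1 @ bit 5 → (0x84>>5)&0x1 = 0x0
type:2 @ bit 3 → (0x84>>3)&0x3 = 0x0
mode:2 @ bit 1 → (0x84>>1)&0x3 = 0x2  ←
chan:1 @ bit 0 → (0x84>>0)&0x1 = 0x0
mode signed 2b, MSB=1: 2 - 4 = -2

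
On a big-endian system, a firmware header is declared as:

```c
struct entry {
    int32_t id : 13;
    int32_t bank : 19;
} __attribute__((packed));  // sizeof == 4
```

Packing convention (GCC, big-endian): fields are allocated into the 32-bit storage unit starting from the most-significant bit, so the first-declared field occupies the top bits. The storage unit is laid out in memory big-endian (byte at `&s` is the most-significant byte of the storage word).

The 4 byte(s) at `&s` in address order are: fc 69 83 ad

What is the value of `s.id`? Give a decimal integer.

[0]=0xfc [1]=0x69 [2]=0x83 [3]=0xad (big-endian) → word 0xfc6983ad
id [19+:13] = (word>>19) & 0x1fff = 8077  ←
bank [0+:19] = (word>>0) & 0x7ffff = 99245
id signed 13b, MSB=1: 8077 - 8192 = -115

-115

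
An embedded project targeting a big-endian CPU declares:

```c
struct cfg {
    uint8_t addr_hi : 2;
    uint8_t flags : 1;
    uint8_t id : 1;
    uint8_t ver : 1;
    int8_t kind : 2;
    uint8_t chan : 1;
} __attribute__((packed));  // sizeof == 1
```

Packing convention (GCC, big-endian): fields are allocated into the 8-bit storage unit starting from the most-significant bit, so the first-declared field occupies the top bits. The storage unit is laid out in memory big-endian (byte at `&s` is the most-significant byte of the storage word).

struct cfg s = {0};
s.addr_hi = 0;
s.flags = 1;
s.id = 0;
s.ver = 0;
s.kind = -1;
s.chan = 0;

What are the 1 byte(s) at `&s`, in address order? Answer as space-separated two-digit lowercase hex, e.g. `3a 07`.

addr_hi:2 = 0 → 0x0 << 6 → word 0x00
flags:1 = 1 → 0x1 << 5 → word 0x20
id:1 = 0 → 0x0 << 4 → word 0x20
ver:1 = 0 → 0x0 << 3 → word 0x20
kind:2 = -1 → 0x3 << 1 → word 0x26
chan:1 = 0 → 0x0 << 0 → word 0x26
word = 0x26 → big-endian bytes:
  [0]=0x26

26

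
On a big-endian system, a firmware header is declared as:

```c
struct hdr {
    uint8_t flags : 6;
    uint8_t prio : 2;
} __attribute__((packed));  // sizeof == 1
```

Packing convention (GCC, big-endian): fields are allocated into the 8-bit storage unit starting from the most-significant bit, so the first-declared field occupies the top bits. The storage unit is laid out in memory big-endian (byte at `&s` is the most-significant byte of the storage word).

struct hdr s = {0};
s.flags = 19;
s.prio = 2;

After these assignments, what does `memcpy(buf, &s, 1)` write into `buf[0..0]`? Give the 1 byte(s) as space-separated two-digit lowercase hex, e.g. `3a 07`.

[2+:6] flags=19 & 0x3f = 0x13; word=0x4c
[0+:2] prio=2 & 0x3 = 0x2; word=0x4e
word = 0x4e → big-endian bytes:
  [0]=0x4e

4e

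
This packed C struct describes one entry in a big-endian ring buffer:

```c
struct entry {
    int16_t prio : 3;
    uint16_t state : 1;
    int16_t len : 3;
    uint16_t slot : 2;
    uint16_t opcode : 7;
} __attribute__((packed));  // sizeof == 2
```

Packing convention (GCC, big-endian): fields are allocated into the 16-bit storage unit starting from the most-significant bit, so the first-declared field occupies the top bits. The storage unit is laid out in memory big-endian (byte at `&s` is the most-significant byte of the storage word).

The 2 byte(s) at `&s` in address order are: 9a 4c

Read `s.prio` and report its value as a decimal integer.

-4

[0]=0x9a [1]=0x4c (big-endian) → word 0x9a4c
prio:3 @ bit 13 → (0x9a4c>>13)&0x7 = 0x4  ←
state:1 @ bit 12 → (0x9a4c>>12)&0x1 = 0x1
len:3 @ bit 9 → (0x9a4c>>9)&0x7 = 0x5
slot:2 @ bit 7 → (0x9a4c>>7)&0x3 = 0x0
opcode:7 @ bit 0 → (0x9a4c>>0)&0x7f = 0x4c
prio signed 3b, MSB=1: 4 - 8 = -4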